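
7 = 7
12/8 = 3/2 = 1.50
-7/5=-1.40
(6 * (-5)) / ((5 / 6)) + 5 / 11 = -35.55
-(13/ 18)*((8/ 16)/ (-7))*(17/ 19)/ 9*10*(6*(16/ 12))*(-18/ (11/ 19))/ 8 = -1105/ 693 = -1.59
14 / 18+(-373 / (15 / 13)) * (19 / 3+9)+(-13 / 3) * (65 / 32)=-7149283 / 1440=-4964.78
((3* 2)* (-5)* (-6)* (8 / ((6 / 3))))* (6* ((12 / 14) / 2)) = 12960 / 7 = 1851.43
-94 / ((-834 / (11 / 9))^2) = -5687 / 28170018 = -0.00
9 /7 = 1.29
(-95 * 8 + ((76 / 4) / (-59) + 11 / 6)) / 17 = -268505 / 6018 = -44.62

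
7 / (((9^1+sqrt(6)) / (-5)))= -21 / 5+7 * sqrt(6) / 15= -3.06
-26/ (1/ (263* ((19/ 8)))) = -64961/ 4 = -16240.25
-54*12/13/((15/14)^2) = -14112/325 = -43.42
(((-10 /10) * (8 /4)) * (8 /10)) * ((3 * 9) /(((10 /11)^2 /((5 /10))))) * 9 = -29403 /125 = -235.22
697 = 697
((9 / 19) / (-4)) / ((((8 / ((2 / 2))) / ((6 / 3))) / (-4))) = 9 / 76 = 0.12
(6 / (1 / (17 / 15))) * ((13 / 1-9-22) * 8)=-4896 / 5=-979.20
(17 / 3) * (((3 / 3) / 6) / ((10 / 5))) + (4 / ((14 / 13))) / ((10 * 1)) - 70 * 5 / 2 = -219437 / 1260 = -174.16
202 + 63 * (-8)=-302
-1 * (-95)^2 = -9025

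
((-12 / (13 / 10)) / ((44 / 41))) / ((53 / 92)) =-113160 / 7579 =-14.93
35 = 35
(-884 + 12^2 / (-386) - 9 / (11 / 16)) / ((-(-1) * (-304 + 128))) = 476329 / 93412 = 5.10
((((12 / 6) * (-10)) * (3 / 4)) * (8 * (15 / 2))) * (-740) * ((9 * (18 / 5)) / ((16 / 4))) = 5394600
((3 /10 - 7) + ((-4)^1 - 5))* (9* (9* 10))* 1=-12717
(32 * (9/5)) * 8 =2304/5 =460.80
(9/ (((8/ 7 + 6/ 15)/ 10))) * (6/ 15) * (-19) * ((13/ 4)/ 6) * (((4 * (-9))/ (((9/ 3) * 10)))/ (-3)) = -1729/ 18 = -96.06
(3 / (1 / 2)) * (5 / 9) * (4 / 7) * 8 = 320 / 21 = 15.24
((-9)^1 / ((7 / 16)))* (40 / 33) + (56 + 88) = 9168 / 77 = 119.06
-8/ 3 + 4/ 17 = -124/ 51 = -2.43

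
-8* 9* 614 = -44208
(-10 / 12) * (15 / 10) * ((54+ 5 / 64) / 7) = -17305 / 1792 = -9.66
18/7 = 2.57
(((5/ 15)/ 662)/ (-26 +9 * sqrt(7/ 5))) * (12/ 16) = -65/ 3724412 - 9 * sqrt(35)/ 7448824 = -0.00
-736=-736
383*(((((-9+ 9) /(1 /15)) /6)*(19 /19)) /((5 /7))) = 0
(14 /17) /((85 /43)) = 602 /1445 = 0.42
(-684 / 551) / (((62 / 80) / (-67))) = 96480 / 899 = 107.32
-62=-62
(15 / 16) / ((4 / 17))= 255 / 64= 3.98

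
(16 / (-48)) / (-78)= 1 / 234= 0.00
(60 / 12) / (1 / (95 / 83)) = 475 / 83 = 5.72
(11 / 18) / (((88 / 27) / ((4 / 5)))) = 3 / 20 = 0.15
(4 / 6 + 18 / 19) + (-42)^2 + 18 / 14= 704993 / 399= 1766.90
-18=-18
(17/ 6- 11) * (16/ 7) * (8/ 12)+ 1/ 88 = -9847/ 792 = -12.43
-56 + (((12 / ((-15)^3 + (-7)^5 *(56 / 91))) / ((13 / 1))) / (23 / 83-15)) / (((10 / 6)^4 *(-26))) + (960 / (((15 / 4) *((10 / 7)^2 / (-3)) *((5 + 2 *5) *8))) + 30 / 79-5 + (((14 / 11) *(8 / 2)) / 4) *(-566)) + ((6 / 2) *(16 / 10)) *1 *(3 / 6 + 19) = -531235872388707656 / 769327401610625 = -690.52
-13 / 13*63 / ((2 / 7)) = -441 / 2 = -220.50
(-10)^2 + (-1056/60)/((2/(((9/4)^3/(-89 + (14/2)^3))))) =2023981/20320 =99.61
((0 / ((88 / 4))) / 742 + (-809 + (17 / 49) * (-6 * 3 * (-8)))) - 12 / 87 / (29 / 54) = -31289897 / 41209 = -759.30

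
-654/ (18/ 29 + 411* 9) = -6322/ 35763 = -0.18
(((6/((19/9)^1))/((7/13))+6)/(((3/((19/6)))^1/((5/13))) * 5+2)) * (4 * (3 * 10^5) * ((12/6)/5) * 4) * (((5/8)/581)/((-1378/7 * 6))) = -9375000/6805253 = -1.38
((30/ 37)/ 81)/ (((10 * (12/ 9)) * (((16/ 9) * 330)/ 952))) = 119/ 97680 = 0.00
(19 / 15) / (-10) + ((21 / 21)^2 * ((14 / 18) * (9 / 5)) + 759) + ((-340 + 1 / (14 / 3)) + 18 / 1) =230206 / 525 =438.49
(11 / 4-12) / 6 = -37 / 24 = -1.54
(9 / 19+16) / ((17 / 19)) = 313 / 17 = 18.41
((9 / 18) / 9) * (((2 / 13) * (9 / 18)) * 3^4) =9 / 26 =0.35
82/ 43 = 1.91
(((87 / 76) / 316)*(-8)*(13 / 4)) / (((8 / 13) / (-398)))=60.92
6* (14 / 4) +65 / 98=2123 / 98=21.66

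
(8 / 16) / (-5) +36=359 / 10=35.90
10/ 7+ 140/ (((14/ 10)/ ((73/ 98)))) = 3720/ 49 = 75.92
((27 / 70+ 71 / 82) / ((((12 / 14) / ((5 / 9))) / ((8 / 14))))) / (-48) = -449 / 46494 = -0.01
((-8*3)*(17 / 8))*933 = -47583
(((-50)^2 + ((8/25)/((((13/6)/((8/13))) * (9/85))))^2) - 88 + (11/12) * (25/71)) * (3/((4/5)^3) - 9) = -295064605686803/38934355200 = -7578.52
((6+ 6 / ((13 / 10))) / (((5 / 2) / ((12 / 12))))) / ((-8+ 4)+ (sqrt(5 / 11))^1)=-4048 / 3705 -92 * sqrt(55) / 3705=-1.28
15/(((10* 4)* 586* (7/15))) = 45/32816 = 0.00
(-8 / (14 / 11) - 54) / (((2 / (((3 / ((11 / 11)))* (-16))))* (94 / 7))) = 5064 / 47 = 107.74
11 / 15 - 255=-3814 / 15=-254.27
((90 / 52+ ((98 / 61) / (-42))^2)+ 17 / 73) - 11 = -574276837 / 63562122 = -9.03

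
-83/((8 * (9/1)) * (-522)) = 83/37584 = 0.00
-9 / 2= -4.50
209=209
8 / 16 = 1 / 2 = 0.50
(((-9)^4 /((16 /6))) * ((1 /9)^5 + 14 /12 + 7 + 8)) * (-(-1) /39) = 1909253 /1872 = 1019.90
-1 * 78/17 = -78/17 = -4.59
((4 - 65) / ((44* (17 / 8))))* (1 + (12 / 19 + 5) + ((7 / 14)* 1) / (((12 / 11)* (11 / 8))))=-48434 / 10659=-4.54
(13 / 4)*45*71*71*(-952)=-701858430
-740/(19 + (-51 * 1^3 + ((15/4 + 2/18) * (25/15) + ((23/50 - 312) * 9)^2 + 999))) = -24975000/265362896299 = -0.00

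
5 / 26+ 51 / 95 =1801 / 2470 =0.73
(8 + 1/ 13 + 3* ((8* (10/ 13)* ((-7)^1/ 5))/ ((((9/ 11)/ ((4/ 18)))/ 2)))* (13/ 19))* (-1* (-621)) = -234577/ 247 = -949.70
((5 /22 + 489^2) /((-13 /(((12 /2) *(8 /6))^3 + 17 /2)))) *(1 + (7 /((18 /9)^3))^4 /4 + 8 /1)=-820670033378379 /9371648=-87569447.06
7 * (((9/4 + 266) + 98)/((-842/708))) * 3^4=-147025935/842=-174615.12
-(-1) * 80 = 80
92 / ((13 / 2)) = 184 / 13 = 14.15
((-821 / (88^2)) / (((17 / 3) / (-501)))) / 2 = 1233963 / 263296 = 4.69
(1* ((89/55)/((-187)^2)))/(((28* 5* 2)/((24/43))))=267/2894558975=0.00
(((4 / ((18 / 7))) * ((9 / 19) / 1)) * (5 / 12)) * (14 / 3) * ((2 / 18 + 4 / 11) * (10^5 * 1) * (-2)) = -2303000000 / 16929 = -136038.75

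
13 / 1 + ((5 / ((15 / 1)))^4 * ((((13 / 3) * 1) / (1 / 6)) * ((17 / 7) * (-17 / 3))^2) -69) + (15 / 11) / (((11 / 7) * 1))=24462275 / 4322241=5.66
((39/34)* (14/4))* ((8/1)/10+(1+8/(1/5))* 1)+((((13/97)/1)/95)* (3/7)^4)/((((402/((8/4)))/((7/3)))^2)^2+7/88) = 167.81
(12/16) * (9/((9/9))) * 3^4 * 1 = 2187/4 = 546.75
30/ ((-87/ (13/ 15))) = -26/ 87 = -0.30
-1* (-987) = 987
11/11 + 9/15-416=-2072/5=-414.40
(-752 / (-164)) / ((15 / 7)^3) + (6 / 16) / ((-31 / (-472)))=26491379 / 4289625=6.18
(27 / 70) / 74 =27 / 5180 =0.01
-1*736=-736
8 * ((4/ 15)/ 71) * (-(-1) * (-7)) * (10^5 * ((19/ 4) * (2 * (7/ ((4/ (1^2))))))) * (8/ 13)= -595840000/ 2769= -215182.38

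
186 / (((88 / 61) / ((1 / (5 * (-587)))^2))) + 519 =519.00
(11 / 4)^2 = 121 / 16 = 7.56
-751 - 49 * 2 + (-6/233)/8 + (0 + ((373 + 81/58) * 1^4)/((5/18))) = 13482225/27028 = 498.82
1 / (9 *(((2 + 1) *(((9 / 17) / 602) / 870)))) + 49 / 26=77168329 / 2106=36642.13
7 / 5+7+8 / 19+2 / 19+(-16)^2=264.93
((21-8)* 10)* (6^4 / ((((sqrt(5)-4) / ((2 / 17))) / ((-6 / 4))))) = 505440* sqrt(5) / 187 + 2021760 / 187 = 16855.39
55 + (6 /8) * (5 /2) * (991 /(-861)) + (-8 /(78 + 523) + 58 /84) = 221552227 /4139688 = 53.52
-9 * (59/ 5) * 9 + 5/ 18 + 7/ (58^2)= -144646639/ 151380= -955.52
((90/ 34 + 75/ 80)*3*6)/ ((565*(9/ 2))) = 195/ 7684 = 0.03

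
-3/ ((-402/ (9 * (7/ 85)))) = 63/ 11390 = 0.01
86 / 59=1.46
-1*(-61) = 61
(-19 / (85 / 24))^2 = 28.78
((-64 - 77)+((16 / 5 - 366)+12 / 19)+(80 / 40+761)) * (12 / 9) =32912 / 95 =346.44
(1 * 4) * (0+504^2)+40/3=3048232/3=1016077.33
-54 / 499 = -0.11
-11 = -11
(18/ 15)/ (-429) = -2/ 715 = -0.00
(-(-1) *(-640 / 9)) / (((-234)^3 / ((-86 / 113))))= -6880 / 1628840421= -0.00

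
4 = 4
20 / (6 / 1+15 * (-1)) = -20 / 9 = -2.22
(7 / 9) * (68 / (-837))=-476 / 7533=-0.06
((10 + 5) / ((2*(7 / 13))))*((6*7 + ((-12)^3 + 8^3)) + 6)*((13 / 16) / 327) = -61685 / 1526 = -40.42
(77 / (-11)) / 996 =-7 / 996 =-0.01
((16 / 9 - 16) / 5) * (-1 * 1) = 128 / 45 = 2.84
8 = 8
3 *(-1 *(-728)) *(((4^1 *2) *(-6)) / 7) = -14976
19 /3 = 6.33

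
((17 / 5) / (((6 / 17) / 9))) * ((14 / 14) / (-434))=-867 / 4340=-0.20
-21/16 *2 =-21/8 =-2.62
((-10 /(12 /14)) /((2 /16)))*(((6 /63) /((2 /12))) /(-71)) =160 /213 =0.75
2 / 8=1 / 4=0.25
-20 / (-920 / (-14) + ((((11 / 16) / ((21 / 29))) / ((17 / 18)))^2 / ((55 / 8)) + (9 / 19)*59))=-215247200 / 1009602361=-0.21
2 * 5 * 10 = 100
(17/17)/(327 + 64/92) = 23/7537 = 0.00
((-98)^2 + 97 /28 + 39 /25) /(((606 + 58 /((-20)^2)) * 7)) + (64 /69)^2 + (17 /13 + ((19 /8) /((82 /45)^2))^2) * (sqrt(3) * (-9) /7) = 88379135690 /28281392181- 615915725517 * sqrt(3) /263315713024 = -0.93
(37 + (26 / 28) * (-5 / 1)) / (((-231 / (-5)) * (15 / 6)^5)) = 2416 / 336875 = 0.01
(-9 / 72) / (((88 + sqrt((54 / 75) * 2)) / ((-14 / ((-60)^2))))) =7 / 1284480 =0.00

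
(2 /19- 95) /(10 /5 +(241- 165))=-601 /494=-1.22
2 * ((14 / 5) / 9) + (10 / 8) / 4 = 673 / 720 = 0.93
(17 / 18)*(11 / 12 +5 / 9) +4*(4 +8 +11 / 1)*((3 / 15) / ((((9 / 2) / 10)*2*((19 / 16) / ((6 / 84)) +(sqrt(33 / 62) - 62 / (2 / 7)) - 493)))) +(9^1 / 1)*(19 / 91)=8678181145589 / 2678395139784 - 5888*sqrt(2046) / 8584599807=3.24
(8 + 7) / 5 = 3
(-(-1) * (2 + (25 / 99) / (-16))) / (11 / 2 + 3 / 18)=3143 / 8976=0.35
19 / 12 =1.58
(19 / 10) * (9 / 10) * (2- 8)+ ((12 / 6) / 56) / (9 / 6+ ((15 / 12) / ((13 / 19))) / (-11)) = -10.23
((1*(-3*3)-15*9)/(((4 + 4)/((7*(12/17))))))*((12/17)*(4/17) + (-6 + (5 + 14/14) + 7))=-3131352/4913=-637.36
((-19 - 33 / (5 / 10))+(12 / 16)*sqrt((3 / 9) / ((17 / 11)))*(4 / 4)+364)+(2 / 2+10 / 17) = sqrt(561) / 68+4770 / 17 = 280.94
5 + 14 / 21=17 / 3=5.67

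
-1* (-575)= 575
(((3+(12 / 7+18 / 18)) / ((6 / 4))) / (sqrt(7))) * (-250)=-20000 * sqrt(7) / 147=-359.97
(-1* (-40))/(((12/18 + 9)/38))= 4560/29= 157.24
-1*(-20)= 20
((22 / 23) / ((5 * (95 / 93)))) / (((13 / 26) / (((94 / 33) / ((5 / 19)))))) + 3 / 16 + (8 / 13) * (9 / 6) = 5.16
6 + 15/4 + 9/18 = 41/4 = 10.25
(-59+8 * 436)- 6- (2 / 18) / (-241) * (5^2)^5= 17190112 / 2169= 7925.36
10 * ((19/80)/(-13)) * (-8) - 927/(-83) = 13628/1079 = 12.63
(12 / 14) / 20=3 / 70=0.04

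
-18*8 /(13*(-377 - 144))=144 /6773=0.02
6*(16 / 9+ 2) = 68 / 3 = 22.67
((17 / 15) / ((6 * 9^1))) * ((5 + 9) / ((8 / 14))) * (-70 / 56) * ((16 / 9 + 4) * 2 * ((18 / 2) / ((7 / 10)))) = -7735 / 81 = -95.49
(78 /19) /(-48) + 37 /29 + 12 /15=43867 /22040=1.99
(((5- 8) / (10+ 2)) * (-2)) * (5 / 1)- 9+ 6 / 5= -53 / 10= -5.30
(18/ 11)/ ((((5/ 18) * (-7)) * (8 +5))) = -324/ 5005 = -0.06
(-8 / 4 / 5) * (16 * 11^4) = -468512 / 5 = -93702.40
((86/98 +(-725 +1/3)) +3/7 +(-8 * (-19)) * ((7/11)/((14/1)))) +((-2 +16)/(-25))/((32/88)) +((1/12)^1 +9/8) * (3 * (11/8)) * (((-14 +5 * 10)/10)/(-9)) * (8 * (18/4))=-255410471/323400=-789.77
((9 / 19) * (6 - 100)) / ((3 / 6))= -1692 / 19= -89.05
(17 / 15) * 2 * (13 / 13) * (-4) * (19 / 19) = -136 / 15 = -9.07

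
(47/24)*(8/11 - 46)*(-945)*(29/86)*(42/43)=2245045005/81356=27595.32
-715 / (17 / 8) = -336.47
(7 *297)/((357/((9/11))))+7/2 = 281/34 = 8.26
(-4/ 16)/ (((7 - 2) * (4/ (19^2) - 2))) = 361/ 14360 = 0.03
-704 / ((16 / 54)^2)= -8019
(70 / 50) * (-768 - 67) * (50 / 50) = -1169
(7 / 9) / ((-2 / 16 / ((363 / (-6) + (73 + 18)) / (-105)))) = 244 / 135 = 1.81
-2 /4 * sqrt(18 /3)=-sqrt(6) /2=-1.22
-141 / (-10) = 141 / 10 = 14.10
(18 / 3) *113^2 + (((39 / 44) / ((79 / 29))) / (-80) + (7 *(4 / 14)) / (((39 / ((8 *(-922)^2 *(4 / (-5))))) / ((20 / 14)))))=-24441878059163 / 75915840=-321960.19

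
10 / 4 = 5 / 2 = 2.50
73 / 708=0.10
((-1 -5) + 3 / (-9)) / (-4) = 19 / 12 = 1.58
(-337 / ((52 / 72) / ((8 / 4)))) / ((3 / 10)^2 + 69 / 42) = -538.55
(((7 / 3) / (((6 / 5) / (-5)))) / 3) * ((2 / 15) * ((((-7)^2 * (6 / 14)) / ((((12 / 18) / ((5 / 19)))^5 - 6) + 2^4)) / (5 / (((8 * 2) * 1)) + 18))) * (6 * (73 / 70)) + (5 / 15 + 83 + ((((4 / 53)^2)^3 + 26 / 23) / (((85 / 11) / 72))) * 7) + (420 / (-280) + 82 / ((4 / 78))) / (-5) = -537290599323572847592759189 / 3307160282232091815143790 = -162.46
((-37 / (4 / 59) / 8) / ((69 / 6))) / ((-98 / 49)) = 2183 / 736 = 2.97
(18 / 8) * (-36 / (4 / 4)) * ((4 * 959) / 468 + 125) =-140256 / 13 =-10788.92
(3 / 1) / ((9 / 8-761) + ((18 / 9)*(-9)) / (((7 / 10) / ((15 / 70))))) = -0.00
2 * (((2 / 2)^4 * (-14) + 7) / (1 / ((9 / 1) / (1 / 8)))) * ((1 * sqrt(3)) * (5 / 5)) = -1008 * sqrt(3) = -1745.91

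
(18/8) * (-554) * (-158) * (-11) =-2166417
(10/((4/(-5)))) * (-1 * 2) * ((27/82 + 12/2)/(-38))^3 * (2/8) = -3494958975/121018659584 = -0.03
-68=-68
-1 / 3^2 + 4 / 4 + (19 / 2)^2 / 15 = 1243 / 180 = 6.91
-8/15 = -0.53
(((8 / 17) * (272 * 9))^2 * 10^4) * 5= 66355200000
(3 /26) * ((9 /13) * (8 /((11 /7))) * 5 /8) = 945 /3718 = 0.25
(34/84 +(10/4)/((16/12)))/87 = 383/14616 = 0.03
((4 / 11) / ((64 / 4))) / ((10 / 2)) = 1 / 220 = 0.00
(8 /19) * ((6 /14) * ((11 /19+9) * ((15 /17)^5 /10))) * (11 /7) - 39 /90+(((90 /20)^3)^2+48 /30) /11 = 5719316224973885 /7577810885568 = 754.75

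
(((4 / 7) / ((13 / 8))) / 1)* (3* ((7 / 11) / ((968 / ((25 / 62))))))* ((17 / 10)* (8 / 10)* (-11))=-204 / 48763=-0.00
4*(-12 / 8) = -6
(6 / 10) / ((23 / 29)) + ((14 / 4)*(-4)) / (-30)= 1.22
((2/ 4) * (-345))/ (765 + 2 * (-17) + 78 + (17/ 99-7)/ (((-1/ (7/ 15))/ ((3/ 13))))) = -0.21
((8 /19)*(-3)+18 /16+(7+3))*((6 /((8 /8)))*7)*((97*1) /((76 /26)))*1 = 39695019 /2888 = 13744.81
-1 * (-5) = 5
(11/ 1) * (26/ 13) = 22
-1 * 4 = -4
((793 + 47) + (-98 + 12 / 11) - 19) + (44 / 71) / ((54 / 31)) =724.45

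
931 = 931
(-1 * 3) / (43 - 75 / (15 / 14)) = 1 / 9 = 0.11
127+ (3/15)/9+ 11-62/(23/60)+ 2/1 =-22477/1035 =-21.72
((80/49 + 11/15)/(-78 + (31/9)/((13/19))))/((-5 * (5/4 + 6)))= 271284/303276925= 0.00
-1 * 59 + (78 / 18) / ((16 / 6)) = -459 / 8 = -57.38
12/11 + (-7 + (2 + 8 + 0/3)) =4.09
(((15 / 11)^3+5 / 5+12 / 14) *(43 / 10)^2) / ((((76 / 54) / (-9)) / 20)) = -9194618448 / 885115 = -10388.05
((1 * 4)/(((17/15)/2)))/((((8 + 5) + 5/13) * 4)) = 65/493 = 0.13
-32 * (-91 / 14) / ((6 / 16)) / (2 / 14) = 11648 / 3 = 3882.67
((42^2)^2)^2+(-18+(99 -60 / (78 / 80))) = 125874475953661 / 13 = 9682651996435.46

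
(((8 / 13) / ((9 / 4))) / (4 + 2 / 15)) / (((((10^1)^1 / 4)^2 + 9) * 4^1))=80 / 73749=0.00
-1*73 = -73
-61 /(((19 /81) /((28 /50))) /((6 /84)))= -10.40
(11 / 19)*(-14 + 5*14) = 616 / 19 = 32.42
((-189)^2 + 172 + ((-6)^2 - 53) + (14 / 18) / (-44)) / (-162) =-14206889 / 64152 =-221.46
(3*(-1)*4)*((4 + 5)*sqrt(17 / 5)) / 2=-54*sqrt(85) / 5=-99.57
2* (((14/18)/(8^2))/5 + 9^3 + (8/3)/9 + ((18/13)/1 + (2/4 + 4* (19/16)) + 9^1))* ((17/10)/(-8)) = -1422405521/4492800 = -316.60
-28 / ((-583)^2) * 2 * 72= -4032 / 339889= -0.01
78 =78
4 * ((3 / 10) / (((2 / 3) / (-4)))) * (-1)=7.20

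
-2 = -2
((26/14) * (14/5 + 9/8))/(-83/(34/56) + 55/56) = -34697/646045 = -0.05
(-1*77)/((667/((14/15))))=-1078/10005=-0.11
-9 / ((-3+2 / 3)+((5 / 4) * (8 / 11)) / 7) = 2079 / 509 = 4.08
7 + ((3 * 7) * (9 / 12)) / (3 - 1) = 119 / 8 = 14.88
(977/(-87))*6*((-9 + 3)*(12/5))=140688/145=970.26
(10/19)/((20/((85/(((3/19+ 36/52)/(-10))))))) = -1105/42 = -26.31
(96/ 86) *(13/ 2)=7.26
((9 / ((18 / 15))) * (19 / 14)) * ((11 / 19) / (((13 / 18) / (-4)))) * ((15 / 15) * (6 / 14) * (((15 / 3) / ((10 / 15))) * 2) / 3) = -44550 / 637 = -69.94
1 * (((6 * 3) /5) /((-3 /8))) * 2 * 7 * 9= -6048 /5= -1209.60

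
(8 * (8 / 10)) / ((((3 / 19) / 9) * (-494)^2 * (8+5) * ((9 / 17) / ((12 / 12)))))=136 / 626145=0.00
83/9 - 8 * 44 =-3085/9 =-342.78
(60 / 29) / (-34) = -30 / 493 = -0.06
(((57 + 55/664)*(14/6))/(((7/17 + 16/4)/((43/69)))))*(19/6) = 3685043369/61851600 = 59.58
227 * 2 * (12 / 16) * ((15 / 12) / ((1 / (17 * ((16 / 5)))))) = 23154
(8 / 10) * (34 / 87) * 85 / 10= 1156 / 435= 2.66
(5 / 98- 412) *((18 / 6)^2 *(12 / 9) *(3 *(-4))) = 2906712 / 49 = 59320.65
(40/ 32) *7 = 35/ 4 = 8.75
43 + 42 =85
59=59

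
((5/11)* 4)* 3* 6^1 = 360/11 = 32.73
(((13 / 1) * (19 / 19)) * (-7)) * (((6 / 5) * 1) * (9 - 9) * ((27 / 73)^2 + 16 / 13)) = 0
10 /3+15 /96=335 /96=3.49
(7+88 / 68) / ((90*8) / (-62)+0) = -0.71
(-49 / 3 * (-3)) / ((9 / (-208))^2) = 2119936 / 81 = 26172.05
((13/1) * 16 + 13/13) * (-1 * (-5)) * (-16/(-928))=1045/58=18.02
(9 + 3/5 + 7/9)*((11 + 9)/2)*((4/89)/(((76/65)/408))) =1627.55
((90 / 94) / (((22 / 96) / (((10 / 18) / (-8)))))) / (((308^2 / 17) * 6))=-425 / 49044688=-0.00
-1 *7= -7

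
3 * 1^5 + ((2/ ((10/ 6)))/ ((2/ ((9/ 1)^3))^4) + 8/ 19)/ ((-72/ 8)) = -16098483559217/ 6840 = -2353579467.72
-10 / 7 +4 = 18 / 7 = 2.57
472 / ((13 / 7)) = 3304 / 13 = 254.15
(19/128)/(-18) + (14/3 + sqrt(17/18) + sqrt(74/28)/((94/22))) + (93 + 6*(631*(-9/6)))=-12859411/2304 + 11*sqrt(518)/658 + sqrt(34)/6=-5579.99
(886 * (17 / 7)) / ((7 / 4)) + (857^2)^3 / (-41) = -19412479565045651433 / 2009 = -9662757374338303.35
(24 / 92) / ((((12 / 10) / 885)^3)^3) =99140119384631412506103515625 / 5888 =16837656145487671960955080.00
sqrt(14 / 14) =1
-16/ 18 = -8/ 9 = -0.89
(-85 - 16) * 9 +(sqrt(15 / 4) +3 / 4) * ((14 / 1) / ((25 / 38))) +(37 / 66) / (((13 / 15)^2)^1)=-82938693 / 92950 +266 * sqrt(15) / 25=-851.09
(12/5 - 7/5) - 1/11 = 10/11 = 0.91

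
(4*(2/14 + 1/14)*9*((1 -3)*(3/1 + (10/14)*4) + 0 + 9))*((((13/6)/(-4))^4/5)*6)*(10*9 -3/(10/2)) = -242568573/1254400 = -193.37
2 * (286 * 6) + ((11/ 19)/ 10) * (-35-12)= 651563/ 190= 3429.28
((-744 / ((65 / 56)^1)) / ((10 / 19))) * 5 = -395808 / 65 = -6089.35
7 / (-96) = -0.07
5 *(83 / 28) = 415 / 28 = 14.82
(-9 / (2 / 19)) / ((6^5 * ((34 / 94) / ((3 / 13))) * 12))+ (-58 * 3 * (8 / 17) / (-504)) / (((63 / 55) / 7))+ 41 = 41.99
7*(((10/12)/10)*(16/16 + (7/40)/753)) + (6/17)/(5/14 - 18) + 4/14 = 9021506777/10623805920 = 0.85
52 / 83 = 0.63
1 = 1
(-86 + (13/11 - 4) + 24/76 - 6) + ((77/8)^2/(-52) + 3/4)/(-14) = -919521095/9737728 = -94.43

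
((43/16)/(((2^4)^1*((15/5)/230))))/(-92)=-215/1536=-0.14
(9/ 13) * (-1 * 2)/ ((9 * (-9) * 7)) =2/ 819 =0.00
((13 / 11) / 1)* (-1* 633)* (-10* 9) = 740610 / 11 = 67328.18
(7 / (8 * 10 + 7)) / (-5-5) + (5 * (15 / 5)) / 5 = 2603 / 870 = 2.99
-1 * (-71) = 71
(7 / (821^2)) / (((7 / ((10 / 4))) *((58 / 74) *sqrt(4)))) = 185 / 78188756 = 0.00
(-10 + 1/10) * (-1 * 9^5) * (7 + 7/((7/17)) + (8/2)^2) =23383404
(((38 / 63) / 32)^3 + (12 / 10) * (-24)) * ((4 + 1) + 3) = -147483687433 / 640120320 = -230.40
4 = 4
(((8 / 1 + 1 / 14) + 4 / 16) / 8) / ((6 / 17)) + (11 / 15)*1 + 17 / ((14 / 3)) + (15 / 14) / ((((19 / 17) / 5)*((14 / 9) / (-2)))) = 1.16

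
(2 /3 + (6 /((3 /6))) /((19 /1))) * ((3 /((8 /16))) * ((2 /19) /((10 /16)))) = 2368 /1805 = 1.31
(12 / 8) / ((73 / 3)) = 9 / 146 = 0.06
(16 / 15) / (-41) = -16 / 615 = -0.03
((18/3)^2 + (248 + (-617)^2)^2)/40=29022599601/8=3627824950.12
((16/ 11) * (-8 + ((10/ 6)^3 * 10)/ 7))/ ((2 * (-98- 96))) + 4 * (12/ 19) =9699736/ 3831597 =2.53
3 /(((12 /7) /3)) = 21 /4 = 5.25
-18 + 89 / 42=-667 / 42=-15.88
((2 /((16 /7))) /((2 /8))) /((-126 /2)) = -1 /18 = -0.06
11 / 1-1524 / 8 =-359 / 2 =-179.50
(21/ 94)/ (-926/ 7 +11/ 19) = -931/ 548866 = -0.00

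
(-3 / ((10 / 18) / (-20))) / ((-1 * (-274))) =54 / 137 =0.39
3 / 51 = 1 / 17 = 0.06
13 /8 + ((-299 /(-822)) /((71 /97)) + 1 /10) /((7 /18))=8606489 /2723560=3.16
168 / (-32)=-21 / 4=-5.25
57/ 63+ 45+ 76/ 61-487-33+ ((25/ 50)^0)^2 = -604439/ 1281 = -471.85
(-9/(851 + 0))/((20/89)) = -801/17020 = -0.05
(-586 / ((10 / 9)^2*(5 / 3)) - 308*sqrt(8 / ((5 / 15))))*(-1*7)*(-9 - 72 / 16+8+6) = 498393 / 500+2156*sqrt(6) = 6277.89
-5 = -5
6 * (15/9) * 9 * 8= 720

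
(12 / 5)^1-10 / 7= 34 / 35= 0.97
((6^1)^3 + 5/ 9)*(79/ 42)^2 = 766.17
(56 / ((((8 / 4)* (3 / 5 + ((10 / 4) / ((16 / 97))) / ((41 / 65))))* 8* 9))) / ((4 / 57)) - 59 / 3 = -3141013 / 161561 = -19.44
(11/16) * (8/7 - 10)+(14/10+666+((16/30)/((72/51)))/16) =666625/1008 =661.33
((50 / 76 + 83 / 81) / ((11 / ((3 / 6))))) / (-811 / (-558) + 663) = 160549 / 1394817930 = 0.00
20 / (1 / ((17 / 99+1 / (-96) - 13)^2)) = 3296.64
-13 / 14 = -0.93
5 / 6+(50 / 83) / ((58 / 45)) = 18785 / 14442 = 1.30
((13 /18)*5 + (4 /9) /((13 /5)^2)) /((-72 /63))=-78295 /24336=-3.22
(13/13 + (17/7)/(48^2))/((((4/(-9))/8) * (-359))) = 16145/321664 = 0.05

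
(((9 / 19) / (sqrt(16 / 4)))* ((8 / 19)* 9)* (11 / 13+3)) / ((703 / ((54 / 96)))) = 18225 / 6598358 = 0.00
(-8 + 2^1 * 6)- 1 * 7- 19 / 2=-25 / 2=-12.50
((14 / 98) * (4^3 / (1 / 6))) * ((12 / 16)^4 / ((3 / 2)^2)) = 54 / 7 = 7.71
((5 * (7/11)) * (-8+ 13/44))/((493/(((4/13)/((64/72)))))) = -106785/6203912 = -0.02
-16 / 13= -1.23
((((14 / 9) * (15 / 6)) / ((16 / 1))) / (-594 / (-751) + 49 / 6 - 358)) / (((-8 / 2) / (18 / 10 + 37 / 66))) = 4095203 / 9965165760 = 0.00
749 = 749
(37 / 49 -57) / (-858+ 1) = 2756 / 41993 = 0.07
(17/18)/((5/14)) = 119/45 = 2.64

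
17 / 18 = 0.94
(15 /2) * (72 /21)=180 /7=25.71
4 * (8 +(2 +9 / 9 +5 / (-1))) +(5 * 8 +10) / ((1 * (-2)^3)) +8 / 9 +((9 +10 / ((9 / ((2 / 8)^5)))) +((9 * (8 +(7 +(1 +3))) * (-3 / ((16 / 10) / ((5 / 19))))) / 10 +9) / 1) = 43319 / 1536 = 28.20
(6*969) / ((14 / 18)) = 52326 / 7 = 7475.14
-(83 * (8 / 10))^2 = -110224 / 25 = -4408.96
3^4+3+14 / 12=511 / 6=85.17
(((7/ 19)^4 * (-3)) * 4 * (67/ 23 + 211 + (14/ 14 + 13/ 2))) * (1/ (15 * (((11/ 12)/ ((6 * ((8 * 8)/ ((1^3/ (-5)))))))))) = 225369768960/ 32971213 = 6835.35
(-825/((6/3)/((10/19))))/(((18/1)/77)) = -105875/114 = -928.73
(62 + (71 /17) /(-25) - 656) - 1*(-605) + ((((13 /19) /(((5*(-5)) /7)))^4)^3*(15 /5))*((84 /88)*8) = 267246058799322745390750198510089904 /24669759861551052749156951904296875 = 10.83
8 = 8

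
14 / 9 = 1.56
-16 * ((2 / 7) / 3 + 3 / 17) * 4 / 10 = -3104 / 1785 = -1.74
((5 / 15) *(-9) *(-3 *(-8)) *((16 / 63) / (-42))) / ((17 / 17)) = 0.44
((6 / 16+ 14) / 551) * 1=115 / 4408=0.03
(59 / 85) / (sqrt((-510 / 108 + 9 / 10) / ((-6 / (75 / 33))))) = 177 * sqrt(14190) / 36550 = 0.58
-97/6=-16.17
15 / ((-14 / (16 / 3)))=-40 / 7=-5.71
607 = 607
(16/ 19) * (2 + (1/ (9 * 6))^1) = 872/ 513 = 1.70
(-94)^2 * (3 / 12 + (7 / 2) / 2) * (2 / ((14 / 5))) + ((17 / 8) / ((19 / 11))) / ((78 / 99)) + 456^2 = 6101583421 / 27664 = 220560.42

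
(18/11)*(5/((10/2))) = 18/11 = 1.64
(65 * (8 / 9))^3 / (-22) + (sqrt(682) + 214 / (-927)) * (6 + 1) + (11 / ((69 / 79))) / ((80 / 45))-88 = -2689888513813 / 303952176 + 7 * sqrt(682) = -8666.90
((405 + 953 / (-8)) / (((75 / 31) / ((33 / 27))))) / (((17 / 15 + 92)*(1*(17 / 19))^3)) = 486282523 / 224622360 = 2.16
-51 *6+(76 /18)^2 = -23342 /81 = -288.17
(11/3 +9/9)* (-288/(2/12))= -8064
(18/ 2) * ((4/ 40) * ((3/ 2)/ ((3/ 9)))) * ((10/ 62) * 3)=243/ 124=1.96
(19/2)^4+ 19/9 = 1173193/144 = 8147.17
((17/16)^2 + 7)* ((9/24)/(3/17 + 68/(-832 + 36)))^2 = 214347580281/1554251776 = 137.91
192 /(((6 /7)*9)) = 224 /9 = 24.89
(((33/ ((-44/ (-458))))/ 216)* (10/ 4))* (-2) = -1145/ 144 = -7.95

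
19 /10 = 1.90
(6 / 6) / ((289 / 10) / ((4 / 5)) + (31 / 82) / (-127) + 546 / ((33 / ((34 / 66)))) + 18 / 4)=15121128 / 743134477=0.02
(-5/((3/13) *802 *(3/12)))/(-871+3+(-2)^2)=65/519696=0.00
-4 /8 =-1 /2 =-0.50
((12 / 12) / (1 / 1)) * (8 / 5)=8 / 5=1.60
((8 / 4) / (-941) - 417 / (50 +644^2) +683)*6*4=1066331938356 / 65052271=16391.92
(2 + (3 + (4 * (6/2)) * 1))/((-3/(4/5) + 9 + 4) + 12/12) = 68/41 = 1.66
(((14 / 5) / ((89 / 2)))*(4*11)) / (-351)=-1232 / 156195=-0.01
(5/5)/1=1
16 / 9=1.78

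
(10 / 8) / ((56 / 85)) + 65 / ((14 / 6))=6665 / 224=29.75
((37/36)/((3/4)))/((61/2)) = 74/1647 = 0.04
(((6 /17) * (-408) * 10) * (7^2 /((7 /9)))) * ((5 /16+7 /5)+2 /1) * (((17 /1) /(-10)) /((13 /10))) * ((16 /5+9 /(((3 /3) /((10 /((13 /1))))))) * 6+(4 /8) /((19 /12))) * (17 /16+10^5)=2689029676410.65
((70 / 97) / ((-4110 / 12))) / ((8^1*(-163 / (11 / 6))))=0.00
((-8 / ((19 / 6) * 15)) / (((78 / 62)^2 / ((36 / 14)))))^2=945685504 / 12630388225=0.07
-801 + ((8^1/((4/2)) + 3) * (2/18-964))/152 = -1156493/1368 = -845.39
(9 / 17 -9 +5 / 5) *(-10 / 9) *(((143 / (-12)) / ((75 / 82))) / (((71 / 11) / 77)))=-630677047 / 488835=-1290.16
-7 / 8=-0.88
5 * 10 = 50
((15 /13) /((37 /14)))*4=840 /481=1.75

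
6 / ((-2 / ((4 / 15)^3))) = -0.06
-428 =-428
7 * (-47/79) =-329/79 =-4.16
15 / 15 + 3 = 4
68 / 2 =34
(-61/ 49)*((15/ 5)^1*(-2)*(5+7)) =4392/ 49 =89.63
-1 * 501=-501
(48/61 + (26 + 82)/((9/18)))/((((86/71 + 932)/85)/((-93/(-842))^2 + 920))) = 2168935526750765/119393614143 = 18166.26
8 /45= 0.18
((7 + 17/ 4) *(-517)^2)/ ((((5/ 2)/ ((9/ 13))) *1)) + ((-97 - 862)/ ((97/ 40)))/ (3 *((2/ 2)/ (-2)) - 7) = 35703519161/ 42874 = 832754.56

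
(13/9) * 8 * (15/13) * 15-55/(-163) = 32655/163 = 200.34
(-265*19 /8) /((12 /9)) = -15105 /32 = -472.03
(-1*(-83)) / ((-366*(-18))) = 83 / 6588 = 0.01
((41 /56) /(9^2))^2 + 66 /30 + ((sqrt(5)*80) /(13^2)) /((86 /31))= 1240*sqrt(5) /7267 + 226336661 /102876480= 2.58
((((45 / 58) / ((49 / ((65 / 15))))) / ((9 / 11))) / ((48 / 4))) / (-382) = -715 / 39083184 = -0.00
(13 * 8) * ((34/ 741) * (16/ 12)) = 1088/ 171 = 6.36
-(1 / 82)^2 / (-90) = 1 / 605160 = 0.00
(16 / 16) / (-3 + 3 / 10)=-10 / 27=-0.37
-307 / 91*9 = -2763 / 91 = -30.36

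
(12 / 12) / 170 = 1 / 170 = 0.01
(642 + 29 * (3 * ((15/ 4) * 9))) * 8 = 28626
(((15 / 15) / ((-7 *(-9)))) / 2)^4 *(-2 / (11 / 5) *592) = -370 / 173282571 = -0.00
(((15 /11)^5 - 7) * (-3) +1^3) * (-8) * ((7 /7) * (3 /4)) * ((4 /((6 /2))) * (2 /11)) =-20239952 /1771561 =-11.42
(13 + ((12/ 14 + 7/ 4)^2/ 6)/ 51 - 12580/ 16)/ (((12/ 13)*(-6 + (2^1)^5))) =-185500439/ 5757696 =-32.22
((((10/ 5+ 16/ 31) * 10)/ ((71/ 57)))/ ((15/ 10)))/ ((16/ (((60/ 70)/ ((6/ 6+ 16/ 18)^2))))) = 900315/ 4452623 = 0.20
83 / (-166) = -1 / 2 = -0.50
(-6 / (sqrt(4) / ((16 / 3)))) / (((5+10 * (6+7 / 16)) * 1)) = -128 / 555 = -0.23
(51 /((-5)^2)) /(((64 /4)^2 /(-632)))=-4029 /800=-5.04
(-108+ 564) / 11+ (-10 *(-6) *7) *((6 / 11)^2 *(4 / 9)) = 11736 / 121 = 96.99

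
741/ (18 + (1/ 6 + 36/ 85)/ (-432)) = 163257120/ 3965459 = 41.17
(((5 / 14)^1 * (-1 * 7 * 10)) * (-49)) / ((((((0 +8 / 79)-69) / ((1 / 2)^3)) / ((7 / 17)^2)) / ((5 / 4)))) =-23709875 / 50336864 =-0.47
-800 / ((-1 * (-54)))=-400 / 27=-14.81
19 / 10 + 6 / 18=67 / 30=2.23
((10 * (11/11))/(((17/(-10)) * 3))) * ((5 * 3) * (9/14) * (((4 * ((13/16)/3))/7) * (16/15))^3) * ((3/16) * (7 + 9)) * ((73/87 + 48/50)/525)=-157199744/179773374375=-0.00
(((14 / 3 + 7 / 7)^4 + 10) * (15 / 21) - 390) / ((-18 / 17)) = -3408925 / 10206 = -334.01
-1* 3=-3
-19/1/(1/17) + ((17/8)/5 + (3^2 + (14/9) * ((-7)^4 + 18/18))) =1232233/360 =3422.87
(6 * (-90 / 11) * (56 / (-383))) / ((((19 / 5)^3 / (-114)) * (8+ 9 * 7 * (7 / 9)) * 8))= -945000 / 28896967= -0.03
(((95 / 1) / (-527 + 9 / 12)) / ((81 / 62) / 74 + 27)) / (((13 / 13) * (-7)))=348688 / 365301279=0.00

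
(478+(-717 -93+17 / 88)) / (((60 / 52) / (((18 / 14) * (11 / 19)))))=-1138761 / 5320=-214.05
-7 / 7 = -1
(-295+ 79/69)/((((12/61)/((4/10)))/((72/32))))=-309209/230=-1344.39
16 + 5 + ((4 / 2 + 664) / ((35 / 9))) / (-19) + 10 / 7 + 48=40841 / 665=61.42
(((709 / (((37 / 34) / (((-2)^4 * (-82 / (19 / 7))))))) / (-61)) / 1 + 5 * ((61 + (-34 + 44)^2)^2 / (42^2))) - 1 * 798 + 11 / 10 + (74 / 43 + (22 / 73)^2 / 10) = 7855014561953191 / 1768771944180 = 4440.94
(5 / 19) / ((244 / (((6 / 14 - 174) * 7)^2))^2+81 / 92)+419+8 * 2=1459927570169936805 / 3353850849780803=435.30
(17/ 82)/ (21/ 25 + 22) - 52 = -2434319/ 46822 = -51.99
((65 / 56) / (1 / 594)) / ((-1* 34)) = -19305 / 952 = -20.28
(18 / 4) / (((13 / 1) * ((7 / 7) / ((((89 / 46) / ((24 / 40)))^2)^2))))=37.43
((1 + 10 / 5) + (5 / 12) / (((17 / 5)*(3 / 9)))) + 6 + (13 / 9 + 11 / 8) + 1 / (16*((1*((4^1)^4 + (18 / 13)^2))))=76495897 / 6276672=12.19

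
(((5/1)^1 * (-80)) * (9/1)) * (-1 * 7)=25200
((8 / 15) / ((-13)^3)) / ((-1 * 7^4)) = 8 / 79124955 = 0.00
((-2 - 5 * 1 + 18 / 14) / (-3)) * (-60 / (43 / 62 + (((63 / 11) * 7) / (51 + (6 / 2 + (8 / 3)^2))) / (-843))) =-21080620000 / 127785217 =-164.97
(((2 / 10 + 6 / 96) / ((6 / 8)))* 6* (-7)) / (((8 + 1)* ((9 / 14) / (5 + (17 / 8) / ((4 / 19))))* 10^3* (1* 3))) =-55223 / 4320000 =-0.01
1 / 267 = 0.00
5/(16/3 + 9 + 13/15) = 25/76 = 0.33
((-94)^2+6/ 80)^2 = 78076221.41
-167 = -167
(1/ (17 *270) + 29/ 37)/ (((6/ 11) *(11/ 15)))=1.96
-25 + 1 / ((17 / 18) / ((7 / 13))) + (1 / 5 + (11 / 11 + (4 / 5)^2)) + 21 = -1.59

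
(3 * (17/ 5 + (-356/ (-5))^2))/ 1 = 15218.52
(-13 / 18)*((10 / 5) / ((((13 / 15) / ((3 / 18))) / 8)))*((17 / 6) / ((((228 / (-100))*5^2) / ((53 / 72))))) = 4505 / 55404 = 0.08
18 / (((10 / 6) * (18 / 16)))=48 / 5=9.60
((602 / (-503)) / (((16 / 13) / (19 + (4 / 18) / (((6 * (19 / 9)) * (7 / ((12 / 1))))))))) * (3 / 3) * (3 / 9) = -1414829 / 229368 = -6.17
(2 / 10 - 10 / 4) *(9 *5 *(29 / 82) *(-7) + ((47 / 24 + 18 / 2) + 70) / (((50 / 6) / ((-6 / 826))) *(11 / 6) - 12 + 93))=45903842451 / 179089640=256.32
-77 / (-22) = 7 / 2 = 3.50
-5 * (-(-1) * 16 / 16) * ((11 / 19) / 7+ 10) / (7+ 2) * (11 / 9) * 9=-8195 / 133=-61.62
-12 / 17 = -0.71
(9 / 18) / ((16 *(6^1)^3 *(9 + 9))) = 1 / 124416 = 0.00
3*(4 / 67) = 12 / 67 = 0.18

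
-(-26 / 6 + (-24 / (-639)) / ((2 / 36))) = 779 / 213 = 3.66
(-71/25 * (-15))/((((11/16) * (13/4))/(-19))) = -259008/715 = -362.25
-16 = -16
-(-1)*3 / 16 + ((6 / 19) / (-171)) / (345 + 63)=165695 / 883728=0.19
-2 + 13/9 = -5/9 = -0.56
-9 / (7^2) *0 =0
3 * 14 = 42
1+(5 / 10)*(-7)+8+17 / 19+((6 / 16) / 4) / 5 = 19497 / 3040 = 6.41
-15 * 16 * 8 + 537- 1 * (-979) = -404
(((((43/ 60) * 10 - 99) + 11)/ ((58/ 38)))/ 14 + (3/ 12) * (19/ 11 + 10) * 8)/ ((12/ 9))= 527123/ 35728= 14.75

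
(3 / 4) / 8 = 3 / 32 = 0.09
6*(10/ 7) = 60/ 7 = 8.57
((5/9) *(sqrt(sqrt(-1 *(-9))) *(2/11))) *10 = 100 *sqrt(3)/99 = 1.75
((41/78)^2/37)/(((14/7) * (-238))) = -1681/107151408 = -0.00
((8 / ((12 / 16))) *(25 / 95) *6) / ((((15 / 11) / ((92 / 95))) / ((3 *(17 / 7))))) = 1101056 / 12635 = 87.14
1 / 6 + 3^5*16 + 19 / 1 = 23443 / 6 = 3907.17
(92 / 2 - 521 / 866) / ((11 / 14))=275205 / 4763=57.78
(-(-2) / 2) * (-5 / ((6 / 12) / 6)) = -60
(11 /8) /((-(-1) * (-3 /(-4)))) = 1.83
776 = 776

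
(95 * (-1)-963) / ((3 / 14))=-14812 / 3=-4937.33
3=3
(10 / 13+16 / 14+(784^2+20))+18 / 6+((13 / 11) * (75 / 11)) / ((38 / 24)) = 128597843637 / 209209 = 614686.00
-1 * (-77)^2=-5929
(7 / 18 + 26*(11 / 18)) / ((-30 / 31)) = -9083 / 540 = -16.82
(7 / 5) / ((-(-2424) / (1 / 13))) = 7 / 157560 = 0.00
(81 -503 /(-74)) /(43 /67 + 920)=435299 /4564542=0.10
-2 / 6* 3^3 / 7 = -9 / 7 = -1.29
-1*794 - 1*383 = -1177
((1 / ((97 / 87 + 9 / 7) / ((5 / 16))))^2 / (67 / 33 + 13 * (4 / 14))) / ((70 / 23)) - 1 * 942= -1367999961131757 / 1452230752256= -942.00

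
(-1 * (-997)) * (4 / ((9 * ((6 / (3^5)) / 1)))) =17946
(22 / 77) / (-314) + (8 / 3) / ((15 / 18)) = 17579 / 5495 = 3.20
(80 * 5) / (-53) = -400 / 53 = -7.55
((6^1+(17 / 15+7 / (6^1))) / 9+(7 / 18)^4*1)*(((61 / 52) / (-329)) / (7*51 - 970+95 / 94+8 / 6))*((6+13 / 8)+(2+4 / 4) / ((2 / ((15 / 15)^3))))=2208959633 / 43867804780800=0.00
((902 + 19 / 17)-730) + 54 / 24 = 11925 / 68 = 175.37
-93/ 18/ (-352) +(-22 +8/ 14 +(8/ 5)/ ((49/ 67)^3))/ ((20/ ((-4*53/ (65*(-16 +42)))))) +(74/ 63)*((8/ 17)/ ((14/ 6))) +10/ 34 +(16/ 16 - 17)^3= -4095.35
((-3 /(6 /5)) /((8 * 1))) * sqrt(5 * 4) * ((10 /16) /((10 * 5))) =-0.02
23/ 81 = 0.28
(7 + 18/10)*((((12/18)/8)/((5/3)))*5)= 11/5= 2.20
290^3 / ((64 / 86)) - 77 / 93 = 12191451067 / 372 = 32772717.92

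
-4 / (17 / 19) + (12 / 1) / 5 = -176 / 85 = -2.07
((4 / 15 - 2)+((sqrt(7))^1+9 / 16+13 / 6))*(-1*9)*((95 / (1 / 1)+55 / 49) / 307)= -42390*sqrt(7) / 15043 - 337707 / 120344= -10.26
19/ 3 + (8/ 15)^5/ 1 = 4842143/ 759375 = 6.38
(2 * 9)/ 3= 6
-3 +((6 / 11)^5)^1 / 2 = -2.98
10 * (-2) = -20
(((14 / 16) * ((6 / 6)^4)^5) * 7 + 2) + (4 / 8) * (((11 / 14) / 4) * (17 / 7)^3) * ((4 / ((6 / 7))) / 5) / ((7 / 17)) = 1629853 / 144060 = 11.31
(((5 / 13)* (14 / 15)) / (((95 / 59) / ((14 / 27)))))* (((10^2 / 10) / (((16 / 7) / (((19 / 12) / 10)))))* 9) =20237 / 28080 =0.72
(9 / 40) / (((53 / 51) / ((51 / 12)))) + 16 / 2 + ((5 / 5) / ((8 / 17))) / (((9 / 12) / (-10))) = -493871 / 25440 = -19.41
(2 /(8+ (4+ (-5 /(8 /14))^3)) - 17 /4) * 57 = -40830867 /168428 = -242.42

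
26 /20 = 1.30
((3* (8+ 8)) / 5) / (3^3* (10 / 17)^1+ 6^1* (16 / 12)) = 408 / 1015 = 0.40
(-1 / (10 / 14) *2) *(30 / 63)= -4 / 3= -1.33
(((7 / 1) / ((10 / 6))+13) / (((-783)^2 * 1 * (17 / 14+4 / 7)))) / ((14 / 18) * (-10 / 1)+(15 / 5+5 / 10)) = -344 / 93666375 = -0.00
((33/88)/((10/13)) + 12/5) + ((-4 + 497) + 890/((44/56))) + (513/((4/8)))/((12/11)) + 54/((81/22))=6821183/2640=2583.78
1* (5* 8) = 40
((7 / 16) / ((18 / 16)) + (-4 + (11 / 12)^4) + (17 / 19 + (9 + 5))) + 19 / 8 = 14.36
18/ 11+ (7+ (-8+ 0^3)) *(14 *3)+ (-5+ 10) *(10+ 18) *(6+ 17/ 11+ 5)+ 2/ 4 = 1716.50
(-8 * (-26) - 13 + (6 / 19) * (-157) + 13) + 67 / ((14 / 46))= 50349 / 133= 378.56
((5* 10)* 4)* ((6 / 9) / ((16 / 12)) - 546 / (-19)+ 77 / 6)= 479600 / 57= 8414.04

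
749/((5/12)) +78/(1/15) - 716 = 11258/5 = 2251.60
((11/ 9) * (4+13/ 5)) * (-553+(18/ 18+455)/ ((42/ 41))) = -18271/ 21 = -870.05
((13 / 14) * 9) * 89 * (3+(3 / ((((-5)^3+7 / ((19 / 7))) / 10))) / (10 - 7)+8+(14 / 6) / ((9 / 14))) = 37752910 / 3489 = 10820.55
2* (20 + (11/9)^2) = 3482/81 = 42.99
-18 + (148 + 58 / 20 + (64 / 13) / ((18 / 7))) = 157733 / 1170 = 134.81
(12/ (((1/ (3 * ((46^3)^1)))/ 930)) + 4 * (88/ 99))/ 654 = 14664641776/ 2943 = 4982888.81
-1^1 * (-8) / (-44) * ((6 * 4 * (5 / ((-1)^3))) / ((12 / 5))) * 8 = 800 / 11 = 72.73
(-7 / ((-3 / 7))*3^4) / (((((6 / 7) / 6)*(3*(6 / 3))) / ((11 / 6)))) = 11319 / 4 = 2829.75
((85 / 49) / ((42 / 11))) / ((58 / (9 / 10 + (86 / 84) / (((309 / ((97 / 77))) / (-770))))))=-28077863 / 1549105992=-0.02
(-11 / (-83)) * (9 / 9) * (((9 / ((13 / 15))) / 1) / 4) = 1485 / 4316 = 0.34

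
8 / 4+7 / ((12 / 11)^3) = 12773 / 1728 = 7.39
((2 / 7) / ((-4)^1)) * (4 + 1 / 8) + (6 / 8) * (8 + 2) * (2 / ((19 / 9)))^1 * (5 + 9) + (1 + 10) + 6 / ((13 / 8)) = 3150137 / 27664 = 113.87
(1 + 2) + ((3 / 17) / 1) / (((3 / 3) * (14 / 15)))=759 / 238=3.19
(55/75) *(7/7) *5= 11/3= 3.67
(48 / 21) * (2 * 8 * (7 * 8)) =2048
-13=-13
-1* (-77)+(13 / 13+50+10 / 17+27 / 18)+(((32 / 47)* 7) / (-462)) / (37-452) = 2846930839 / 21884610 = 130.09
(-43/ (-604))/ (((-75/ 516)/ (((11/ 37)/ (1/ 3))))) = -0.44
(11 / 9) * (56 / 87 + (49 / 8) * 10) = 236929 / 3132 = 75.65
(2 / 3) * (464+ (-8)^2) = 352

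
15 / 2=7.50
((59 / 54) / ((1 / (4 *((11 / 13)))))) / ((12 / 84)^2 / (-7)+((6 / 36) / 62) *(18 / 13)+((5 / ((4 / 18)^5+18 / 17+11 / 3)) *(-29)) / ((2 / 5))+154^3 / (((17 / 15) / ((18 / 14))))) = 17953365630893 / 20114962600790021031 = 0.00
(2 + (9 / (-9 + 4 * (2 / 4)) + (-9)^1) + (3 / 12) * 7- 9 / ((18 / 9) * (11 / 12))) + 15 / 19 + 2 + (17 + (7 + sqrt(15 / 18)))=sqrt(30) / 6 + 89797 / 5852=16.26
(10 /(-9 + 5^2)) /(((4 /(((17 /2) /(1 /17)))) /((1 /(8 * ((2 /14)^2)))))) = 70805 /512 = 138.29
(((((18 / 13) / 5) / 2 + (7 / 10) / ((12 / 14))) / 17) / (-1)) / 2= -149 / 5304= -0.03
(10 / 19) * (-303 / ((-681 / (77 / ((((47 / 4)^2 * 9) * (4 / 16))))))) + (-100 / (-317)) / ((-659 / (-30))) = 1297008982840 / 17912753941959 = 0.07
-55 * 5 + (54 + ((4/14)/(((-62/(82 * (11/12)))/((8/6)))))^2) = -842126585/3814209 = -220.79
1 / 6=0.17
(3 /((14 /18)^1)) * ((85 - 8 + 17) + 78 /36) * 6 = 15579 /7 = 2225.57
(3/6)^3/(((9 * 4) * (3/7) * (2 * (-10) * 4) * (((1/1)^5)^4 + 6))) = -1/69120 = -0.00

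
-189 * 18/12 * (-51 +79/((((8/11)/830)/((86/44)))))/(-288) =88788861/512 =173415.74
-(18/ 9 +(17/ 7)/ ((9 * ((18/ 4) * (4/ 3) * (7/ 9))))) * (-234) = 23595/ 49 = 481.53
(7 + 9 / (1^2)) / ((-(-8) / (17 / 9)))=34 / 9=3.78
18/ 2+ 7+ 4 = 20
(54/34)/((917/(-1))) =-27/15589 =-0.00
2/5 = 0.40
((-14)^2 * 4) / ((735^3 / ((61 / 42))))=488 / 170170875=0.00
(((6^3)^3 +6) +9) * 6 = 60466266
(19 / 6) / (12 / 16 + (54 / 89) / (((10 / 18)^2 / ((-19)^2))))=84550 / 18968193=0.00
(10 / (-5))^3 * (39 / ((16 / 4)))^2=-1521 / 2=-760.50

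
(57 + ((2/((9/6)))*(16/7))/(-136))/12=20341/4284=4.75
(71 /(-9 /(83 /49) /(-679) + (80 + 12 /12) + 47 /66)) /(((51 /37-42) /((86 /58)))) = -20007878242 /630895687329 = -0.03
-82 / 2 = -41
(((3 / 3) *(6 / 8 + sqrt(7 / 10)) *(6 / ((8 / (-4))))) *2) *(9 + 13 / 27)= -256 *sqrt(70) / 45 - 128 / 3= -90.26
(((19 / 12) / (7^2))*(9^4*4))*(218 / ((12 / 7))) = 1509759 / 14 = 107839.93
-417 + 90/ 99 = -4577/ 11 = -416.09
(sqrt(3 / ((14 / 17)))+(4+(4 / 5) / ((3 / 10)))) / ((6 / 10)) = 5* sqrt(714) / 42+100 / 9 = 14.29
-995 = -995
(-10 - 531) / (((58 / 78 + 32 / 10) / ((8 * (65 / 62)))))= -27428700 / 23839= -1150.58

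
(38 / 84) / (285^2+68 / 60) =95 / 17057488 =0.00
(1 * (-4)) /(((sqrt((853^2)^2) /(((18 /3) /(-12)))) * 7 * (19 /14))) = 4 /13824571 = 0.00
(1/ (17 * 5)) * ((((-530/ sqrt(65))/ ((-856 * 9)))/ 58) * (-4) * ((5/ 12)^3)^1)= -1325 * sqrt(65)/ 21329972352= -0.00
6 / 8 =3 / 4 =0.75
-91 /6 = -15.17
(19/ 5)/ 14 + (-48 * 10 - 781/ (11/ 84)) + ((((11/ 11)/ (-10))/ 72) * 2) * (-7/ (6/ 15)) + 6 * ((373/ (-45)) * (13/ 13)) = -32726803/ 5040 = -6493.41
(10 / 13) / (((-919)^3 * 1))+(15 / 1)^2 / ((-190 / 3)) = -1362145986425 / 383418870146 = -3.55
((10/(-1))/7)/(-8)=5/28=0.18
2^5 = 32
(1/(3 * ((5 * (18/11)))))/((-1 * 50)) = -11/13500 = -0.00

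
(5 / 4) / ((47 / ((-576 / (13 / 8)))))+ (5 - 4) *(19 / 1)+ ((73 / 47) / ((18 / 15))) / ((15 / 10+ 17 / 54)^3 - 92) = 19775769581 / 2069074514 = 9.56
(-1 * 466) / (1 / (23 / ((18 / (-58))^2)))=-9013838 / 81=-111281.95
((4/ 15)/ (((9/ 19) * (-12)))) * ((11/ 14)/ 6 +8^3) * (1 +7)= -1634722/ 8505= -192.21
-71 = -71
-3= -3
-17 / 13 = -1.31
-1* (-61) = 61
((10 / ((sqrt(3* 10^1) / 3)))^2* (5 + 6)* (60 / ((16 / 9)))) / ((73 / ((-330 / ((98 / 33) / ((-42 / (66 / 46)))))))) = 253600875 / 511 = 496283.51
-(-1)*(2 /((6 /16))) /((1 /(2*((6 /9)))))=64 /9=7.11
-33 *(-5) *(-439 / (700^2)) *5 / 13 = -14487 / 254800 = -0.06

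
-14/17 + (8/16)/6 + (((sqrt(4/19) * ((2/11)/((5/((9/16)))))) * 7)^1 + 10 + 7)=16.33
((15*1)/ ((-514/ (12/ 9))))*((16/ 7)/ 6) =-80/ 5397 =-0.01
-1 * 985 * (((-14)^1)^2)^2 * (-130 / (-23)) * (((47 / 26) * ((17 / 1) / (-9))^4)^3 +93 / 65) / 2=-1303272874338.33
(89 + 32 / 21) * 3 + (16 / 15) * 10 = 5927 / 21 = 282.24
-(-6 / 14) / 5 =3 / 35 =0.09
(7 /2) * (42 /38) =147 /38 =3.87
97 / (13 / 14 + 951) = 1358 / 13327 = 0.10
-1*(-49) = 49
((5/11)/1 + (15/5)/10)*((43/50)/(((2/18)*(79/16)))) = 128484/108625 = 1.18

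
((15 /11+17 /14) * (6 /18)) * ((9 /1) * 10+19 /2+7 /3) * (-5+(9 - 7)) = -242567 /924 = -262.52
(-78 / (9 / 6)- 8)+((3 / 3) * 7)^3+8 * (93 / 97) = 28195 / 97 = 290.67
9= 9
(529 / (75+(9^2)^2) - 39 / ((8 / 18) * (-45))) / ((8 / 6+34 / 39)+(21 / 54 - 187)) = -1313247 / 119312515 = -0.01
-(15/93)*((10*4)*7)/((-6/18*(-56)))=-75/31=-2.42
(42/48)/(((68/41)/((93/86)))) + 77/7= 541315/46784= 11.57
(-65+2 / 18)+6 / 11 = -6370 / 99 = -64.34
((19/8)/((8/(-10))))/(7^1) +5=1025/224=4.58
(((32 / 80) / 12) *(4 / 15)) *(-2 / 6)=-2 / 675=-0.00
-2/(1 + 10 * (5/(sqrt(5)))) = 2/499 - 20 * sqrt(5)/499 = -0.09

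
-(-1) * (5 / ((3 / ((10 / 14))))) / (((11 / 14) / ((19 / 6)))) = 475 / 99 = 4.80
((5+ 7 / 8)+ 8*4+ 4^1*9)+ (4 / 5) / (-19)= 56113 / 760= 73.83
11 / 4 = 2.75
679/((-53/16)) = -10864/53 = -204.98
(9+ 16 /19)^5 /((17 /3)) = 40353421713 /2476099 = 16297.18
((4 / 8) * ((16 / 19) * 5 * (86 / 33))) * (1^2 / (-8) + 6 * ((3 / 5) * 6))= 73874 / 627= 117.82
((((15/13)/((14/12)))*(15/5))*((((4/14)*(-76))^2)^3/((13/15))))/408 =2081159228620800/2366039039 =879596.32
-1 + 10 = 9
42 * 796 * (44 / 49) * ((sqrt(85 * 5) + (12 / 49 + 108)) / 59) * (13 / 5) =2731872 * sqrt(17) / 413 + 14489849088 / 101185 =170474.67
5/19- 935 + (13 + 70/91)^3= 69952721/41743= 1675.80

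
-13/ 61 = -0.21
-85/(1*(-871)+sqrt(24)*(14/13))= 6188*sqrt(6)/25641125+2502383/25641125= 0.10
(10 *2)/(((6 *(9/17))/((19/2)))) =1615/27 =59.81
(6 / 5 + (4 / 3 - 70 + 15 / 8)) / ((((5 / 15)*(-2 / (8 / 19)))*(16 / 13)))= 102323 / 3040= 33.66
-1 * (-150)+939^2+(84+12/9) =2645869/3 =881956.33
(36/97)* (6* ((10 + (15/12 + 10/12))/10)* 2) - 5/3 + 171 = 50842/291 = 174.71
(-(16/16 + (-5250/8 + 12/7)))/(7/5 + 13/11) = 1006445/3976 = 253.13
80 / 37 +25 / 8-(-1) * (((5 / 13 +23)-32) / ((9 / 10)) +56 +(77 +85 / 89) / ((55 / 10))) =2233920115 / 33904728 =65.89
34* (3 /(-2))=-51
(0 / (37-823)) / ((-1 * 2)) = 0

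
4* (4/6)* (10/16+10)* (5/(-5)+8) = 595/3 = 198.33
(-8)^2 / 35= 1.83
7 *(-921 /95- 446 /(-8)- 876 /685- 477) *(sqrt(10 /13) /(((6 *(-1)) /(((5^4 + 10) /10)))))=20003885951 *sqrt(130) /8121360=28083.89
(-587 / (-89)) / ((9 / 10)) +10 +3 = 16283 / 801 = 20.33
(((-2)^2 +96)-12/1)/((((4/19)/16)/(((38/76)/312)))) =10.72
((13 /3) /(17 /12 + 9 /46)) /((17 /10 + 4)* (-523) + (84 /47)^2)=-5283928 /5854592571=-0.00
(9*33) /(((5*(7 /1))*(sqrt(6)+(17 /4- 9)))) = -22572 /9275- 4752*sqrt(6) /9275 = -3.69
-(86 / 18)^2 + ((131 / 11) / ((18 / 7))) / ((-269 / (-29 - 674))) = -5140523 / 479358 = -10.72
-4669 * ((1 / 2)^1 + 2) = -23345 / 2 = -11672.50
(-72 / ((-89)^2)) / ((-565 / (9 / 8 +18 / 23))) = 3159 / 102933395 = 0.00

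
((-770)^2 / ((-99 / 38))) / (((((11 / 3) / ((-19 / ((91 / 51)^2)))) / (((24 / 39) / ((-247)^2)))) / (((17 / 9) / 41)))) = 0.17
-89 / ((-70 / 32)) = 1424 / 35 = 40.69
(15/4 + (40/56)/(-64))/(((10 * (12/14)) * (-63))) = -0.01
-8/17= -0.47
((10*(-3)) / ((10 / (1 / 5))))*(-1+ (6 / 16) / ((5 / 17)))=-33 / 200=-0.16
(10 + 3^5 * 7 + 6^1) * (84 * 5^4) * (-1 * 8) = -721140000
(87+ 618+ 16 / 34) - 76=10701 / 17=629.47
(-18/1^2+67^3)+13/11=3308208/11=300746.18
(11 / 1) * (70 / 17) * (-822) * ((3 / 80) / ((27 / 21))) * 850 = -1846075 / 2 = -923037.50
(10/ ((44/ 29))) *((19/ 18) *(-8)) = -5510/ 99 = -55.66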